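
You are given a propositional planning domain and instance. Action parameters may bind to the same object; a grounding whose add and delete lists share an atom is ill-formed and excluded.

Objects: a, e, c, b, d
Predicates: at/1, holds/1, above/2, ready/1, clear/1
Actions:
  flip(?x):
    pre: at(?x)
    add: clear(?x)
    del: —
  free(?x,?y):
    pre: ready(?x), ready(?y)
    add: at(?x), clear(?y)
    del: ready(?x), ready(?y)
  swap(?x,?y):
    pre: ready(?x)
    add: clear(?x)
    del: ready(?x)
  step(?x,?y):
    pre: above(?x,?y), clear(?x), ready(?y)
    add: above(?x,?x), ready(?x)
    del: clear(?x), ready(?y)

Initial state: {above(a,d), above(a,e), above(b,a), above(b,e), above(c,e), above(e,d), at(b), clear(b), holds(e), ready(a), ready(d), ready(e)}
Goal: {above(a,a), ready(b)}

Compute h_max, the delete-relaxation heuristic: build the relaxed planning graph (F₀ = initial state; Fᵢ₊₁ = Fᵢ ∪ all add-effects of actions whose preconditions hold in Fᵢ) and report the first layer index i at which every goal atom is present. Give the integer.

2

F0 = init (12 atoms)
F1 = F0 ∪ {above(b,b), at(a), at(d), at(e), clear(a), clear(d), clear(e), ready(b)}  (20 atoms)
F2 = F1 ∪ {above(a,a), above(e,e)}  (22 atoms)
goal ⊆ F2  ⇒  h_max = 2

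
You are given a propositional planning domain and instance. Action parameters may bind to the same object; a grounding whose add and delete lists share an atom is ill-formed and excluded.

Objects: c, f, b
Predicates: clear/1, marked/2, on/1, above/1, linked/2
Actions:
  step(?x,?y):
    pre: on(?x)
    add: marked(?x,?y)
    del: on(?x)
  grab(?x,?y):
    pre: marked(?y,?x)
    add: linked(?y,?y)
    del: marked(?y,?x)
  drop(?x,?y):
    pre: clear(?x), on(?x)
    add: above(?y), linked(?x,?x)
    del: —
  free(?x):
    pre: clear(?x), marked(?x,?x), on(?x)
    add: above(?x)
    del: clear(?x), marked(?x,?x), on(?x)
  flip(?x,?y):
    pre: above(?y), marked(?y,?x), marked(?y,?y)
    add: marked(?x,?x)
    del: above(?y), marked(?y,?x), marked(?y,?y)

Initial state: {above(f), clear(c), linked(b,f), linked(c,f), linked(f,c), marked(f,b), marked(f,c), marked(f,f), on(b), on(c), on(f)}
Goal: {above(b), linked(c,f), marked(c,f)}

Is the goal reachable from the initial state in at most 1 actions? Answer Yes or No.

1. drop(c,b)  →  {above(b), above(f), clear(c), linked(b,f), linked(c,c), linked(c,f), linked(f,c), marked(f,b), marked(f,c), marked(f,f), on(b), on(c), on(f)}
2. step(c,f)  →  {above(b), above(f), clear(c), linked(b,f), linked(c,c), linked(c,f), linked(f,c), marked(c,f), marked(f,b), marked(f,c), marked(f,f), on(b), on(f)}
optimal plan length = 2; 2 > 1

No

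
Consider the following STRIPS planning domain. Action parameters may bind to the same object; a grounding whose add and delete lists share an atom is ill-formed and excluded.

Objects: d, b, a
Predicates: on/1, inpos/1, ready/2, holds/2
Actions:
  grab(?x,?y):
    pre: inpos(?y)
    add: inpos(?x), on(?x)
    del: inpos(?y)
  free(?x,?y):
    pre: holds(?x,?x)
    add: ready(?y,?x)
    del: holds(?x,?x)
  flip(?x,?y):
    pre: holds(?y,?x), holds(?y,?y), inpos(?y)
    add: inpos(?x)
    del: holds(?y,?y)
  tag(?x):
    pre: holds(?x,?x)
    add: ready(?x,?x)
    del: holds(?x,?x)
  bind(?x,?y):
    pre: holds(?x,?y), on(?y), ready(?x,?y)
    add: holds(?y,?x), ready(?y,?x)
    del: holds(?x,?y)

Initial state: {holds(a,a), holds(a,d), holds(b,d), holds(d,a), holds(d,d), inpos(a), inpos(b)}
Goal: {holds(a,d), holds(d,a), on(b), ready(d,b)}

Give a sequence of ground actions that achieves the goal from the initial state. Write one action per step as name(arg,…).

1. grab(d,b)  →  {holds(a,a), holds(a,d), holds(b,d), holds(d,a), holds(d,d), inpos(a), inpos(d), on(d)}
2. grab(b,d)  →  {holds(a,a), holds(a,d), holds(b,d), holds(d,a), holds(d,d), inpos(a), inpos(b), on(b), on(d)}
3. free(d,b)  →  {holds(a,a), holds(a,d), holds(b,d), holds(d,a), inpos(a), inpos(b), on(b), on(d), ready(b,d)}
4. bind(b,d)  →  {holds(a,a), holds(a,d), holds(d,a), holds(d,b), inpos(a), inpos(b), on(b), on(d), ready(b,d), ready(d,b)}

grab(d,b); grab(b,d); free(d,b); bind(b,d)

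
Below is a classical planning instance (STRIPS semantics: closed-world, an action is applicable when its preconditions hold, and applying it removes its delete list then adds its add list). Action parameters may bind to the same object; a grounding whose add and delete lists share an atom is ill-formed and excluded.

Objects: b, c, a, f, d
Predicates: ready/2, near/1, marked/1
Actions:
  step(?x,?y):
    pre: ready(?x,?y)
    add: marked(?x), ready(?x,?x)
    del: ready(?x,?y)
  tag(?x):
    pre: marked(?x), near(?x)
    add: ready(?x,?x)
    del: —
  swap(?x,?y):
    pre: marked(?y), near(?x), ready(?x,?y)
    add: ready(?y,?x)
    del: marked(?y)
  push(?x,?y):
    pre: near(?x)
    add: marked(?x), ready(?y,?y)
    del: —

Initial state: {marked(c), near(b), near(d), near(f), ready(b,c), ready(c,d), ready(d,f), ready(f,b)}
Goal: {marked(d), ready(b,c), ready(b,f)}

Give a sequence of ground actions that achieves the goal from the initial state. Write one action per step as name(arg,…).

step(d,f); push(b,b); swap(f,b)

1. step(d,f)  →  {marked(c), marked(d), near(b), near(d), near(f), ready(b,c), ready(c,d), ready(d,d), ready(f,b)}
2. push(b,b)  →  {marked(b), marked(c), marked(d), near(b), near(d), near(f), ready(b,b), ready(b,c), ready(c,d), ready(d,d), ready(f,b)}
3. swap(f,b)  →  {marked(c), marked(d), near(b), near(d), near(f), ready(b,b), ready(b,c), ready(b,f), ready(c,d), ready(d,d), ready(f,b)}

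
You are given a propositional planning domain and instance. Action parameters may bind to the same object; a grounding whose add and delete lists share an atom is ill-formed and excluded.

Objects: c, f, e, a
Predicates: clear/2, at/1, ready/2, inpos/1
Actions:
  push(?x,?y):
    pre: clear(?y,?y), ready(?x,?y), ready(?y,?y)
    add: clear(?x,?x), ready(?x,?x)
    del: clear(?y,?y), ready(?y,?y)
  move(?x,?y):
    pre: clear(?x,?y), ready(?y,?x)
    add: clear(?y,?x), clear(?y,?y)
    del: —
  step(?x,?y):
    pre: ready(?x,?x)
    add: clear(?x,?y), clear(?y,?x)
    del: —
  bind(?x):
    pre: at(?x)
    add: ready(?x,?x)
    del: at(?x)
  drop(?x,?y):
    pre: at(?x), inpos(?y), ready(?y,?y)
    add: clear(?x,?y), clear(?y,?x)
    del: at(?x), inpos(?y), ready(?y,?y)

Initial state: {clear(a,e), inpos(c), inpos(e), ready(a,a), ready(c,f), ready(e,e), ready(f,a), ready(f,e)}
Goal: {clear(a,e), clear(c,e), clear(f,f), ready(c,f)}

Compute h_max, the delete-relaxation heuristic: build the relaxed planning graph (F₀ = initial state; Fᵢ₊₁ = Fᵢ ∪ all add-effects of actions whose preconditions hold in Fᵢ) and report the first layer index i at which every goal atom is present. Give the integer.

2

F0 = init (8 atoms)
F1 = F0 ∪ {clear(a,a), clear(a,c), clear(a,f), clear(c,a), clear(c,e), clear(e,a), clear(e,c), clear(e,e), clear(e,f), clear(f,a), clear(f,e)}  (19 atoms)
F2 = F1 ∪ {clear(f,f), ready(f,f)}  (21 atoms)
goal ⊆ F2  ⇒  h_max = 2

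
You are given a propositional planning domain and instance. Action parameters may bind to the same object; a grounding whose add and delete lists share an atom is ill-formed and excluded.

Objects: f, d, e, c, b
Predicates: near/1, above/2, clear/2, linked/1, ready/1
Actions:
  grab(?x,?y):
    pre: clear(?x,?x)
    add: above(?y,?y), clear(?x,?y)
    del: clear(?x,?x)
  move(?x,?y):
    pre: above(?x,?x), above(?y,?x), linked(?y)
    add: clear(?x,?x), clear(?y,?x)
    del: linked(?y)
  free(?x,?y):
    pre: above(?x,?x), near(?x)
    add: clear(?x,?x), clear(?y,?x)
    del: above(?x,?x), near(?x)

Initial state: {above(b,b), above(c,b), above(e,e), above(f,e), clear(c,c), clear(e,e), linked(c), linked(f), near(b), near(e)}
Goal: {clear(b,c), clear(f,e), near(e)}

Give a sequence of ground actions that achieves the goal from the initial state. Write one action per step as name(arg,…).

1. move(e,f)  →  {above(b,b), above(c,b), above(e,e), above(f,e), clear(c,c), clear(e,e), clear(f,e), linked(c), near(b), near(e)}
2. move(b,c)  →  {above(b,b), above(c,b), above(e,e), above(f,e), clear(b,b), clear(c,b), clear(c,c), clear(e,e), clear(f,e), near(b), near(e)}
3. grab(b,c)  →  {above(b,b), above(c,b), above(c,c), above(e,e), above(f,e), clear(b,c), clear(c,b), clear(c,c), clear(e,e), clear(f,e), near(b), near(e)}

move(e,f); move(b,c); grab(b,c)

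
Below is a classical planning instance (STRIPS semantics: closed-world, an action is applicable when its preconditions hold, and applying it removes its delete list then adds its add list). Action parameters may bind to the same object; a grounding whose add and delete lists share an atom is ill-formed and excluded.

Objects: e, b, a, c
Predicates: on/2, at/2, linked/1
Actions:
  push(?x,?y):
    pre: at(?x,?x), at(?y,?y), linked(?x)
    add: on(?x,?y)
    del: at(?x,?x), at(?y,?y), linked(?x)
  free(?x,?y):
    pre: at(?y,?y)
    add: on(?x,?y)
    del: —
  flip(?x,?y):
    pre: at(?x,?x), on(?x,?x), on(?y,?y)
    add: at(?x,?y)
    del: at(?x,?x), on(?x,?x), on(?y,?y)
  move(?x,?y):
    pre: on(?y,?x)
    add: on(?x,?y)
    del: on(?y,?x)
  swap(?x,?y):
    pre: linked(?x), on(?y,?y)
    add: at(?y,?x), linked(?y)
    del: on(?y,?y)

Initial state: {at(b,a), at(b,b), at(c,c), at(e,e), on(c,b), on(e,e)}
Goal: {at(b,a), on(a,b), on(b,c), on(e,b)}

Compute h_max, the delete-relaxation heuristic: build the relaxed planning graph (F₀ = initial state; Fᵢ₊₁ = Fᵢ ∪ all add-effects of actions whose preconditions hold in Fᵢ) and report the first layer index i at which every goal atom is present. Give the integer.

1

F0 = init (6 atoms)
F1 = F0 ∪ {on(a,b), on(a,c), on(a,e), on(b,b), on(b,c), on(b,e), on(c,c), on(c,e), on(e,b), on(e,c)}  (16 atoms)
goal ⊆ F1  ⇒  h_max = 1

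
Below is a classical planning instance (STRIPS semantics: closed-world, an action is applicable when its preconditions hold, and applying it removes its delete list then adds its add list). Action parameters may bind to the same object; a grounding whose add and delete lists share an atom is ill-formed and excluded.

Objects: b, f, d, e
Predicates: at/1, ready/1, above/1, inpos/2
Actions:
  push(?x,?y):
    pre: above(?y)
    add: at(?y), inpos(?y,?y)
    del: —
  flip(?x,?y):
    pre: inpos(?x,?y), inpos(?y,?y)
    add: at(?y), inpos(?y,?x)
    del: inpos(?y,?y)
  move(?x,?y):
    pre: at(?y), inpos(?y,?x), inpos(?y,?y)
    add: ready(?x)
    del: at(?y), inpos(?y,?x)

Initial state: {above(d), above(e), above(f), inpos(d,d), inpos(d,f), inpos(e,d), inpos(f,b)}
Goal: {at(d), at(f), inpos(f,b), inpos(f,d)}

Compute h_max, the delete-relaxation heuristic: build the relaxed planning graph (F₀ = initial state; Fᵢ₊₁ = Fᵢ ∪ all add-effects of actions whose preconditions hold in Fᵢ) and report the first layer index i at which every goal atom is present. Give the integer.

2

F0 = init (7 atoms)
F1 = F0 ∪ {at(d), at(e), at(f), inpos(d,e), inpos(e,e), inpos(f,f)}  (13 atoms)
F2 = F1 ∪ {inpos(f,d), ready(b), ready(d), ready(e), ready(f)}  (18 atoms)
goal ⊆ F2  ⇒  h_max = 2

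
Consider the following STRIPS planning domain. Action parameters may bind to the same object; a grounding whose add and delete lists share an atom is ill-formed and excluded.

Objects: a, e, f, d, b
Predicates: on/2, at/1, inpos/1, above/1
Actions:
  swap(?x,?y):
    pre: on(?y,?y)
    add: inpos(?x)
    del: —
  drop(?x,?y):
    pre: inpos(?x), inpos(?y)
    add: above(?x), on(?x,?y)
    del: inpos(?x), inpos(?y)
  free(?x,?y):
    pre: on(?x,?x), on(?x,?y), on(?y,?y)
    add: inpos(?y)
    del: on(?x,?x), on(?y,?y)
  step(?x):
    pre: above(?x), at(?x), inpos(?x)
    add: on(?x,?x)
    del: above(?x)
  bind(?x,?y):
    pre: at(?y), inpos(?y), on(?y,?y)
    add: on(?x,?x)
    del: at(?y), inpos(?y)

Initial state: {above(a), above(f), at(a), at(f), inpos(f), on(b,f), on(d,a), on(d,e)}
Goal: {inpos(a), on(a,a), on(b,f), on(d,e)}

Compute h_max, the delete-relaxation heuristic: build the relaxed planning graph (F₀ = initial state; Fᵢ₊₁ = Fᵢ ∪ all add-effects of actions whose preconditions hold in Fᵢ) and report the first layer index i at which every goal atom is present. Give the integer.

F0 = init (8 atoms)
F1 = F0 ∪ {on(f,f)}  (9 atoms)
F2 = F1 ∪ {inpos(a), inpos(b), inpos(d), inpos(e), on(a,a), on(b,b), on(d,d), on(e,e)}  (17 atoms)
goal ⊆ F2  ⇒  h_max = 2

2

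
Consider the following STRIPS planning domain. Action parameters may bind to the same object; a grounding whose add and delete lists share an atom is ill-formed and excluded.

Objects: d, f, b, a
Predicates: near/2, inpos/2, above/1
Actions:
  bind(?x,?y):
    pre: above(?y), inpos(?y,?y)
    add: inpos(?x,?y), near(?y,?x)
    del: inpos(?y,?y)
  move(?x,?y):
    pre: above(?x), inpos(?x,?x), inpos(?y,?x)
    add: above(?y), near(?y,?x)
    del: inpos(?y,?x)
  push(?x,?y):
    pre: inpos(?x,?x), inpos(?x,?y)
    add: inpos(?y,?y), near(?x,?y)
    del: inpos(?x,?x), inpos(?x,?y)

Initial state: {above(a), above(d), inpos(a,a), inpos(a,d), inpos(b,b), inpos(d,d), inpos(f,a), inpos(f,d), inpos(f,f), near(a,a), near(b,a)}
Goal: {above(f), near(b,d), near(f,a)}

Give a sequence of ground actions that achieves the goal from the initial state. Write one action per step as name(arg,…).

1. bind(b,d)  →  {above(a), above(d), inpos(a,a), inpos(a,d), inpos(b,b), inpos(b,d), inpos(f,a), inpos(f,d), inpos(f,f), near(a,a), near(b,a), near(d,b)}
2. move(a,f)  →  {above(a), above(d), above(f), inpos(a,a), inpos(a,d), inpos(b,b), inpos(b,d), inpos(f,d), inpos(f,f), near(a,a), near(b,a), near(d,b), near(f,a)}
3. push(b,d)  →  {above(a), above(d), above(f), inpos(a,a), inpos(a,d), inpos(d,d), inpos(f,d), inpos(f,f), near(a,a), near(b,a), near(b,d), near(d,b), near(f,a)}

bind(b,d); move(a,f); push(b,d)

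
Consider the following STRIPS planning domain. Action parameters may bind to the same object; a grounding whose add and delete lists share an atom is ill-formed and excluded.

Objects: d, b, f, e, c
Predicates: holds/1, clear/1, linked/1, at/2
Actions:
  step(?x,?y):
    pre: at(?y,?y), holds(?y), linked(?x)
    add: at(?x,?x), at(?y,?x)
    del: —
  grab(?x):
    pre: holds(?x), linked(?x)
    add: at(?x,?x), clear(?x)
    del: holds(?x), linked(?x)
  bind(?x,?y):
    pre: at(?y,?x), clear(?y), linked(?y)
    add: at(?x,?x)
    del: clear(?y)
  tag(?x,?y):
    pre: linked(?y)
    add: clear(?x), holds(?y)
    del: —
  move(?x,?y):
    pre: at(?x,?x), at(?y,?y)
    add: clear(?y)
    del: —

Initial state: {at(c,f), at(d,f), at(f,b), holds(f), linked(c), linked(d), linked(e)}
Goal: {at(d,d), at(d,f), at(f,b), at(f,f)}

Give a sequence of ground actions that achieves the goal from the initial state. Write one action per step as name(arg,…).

1. tag(d,d)  →  {at(c,f), at(d,f), at(f,b), clear(d), holds(d), holds(f), linked(c), linked(d), linked(e)}
2. bind(f,d)  →  {at(c,f), at(d,f), at(f,b), at(f,f), holds(d), holds(f), linked(c), linked(d), linked(e)}
3. step(d,f)  →  {at(c,f), at(d,d), at(d,f), at(f,b), at(f,d), at(f,f), holds(d), holds(f), linked(c), linked(d), linked(e)}

tag(d,d); bind(f,d); step(d,f)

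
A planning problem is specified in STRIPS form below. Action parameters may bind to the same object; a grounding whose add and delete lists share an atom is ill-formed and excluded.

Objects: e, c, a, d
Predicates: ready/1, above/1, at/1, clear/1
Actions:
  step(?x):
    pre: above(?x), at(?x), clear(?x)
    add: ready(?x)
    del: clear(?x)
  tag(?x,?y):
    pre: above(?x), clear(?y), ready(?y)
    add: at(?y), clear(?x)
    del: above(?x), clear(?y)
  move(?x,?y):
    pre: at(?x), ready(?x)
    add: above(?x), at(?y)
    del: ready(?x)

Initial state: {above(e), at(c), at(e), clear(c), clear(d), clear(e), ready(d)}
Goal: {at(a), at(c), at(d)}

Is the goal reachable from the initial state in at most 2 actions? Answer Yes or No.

1. tag(e,d)  →  {at(c), at(d), at(e), clear(c), clear(e), ready(d)}
2. move(d,a)  →  {above(d), at(a), at(c), at(d), at(e), clear(c), clear(e)}
optimal plan length = 2; 2 ≤ 2

Yes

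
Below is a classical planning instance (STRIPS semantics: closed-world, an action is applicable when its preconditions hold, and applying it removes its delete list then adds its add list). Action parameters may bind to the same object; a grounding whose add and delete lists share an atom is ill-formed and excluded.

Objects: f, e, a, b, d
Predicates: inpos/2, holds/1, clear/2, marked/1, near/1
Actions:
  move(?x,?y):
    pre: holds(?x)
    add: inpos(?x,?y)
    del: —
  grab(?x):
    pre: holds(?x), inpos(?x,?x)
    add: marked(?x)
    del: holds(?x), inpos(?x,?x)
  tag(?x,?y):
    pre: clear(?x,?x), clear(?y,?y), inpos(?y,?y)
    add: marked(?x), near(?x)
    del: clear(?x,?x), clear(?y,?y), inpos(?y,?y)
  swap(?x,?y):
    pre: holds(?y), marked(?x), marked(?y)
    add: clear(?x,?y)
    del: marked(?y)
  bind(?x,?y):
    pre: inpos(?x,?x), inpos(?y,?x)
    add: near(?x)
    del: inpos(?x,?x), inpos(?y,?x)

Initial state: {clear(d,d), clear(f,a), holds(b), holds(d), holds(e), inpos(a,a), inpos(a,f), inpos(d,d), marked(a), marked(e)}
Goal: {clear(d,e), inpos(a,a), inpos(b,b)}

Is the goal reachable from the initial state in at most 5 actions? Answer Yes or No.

1. move(b,b)  →  {clear(d,d), clear(f,a), holds(b), holds(d), holds(e), inpos(a,a), inpos(a,f), inpos(b,b), inpos(d,d), marked(a), marked(e)}
2. grab(d)  →  {clear(d,d), clear(f,a), holds(b), holds(e), inpos(a,a), inpos(a,f), inpos(b,b), marked(a), marked(d), marked(e)}
3. swap(d,e)  →  {clear(d,d), clear(d,e), clear(f,a), holds(b), holds(e), inpos(a,a), inpos(a,f), inpos(b,b), marked(a), marked(d)}
optimal plan length = 3; 3 ≤ 5

Yes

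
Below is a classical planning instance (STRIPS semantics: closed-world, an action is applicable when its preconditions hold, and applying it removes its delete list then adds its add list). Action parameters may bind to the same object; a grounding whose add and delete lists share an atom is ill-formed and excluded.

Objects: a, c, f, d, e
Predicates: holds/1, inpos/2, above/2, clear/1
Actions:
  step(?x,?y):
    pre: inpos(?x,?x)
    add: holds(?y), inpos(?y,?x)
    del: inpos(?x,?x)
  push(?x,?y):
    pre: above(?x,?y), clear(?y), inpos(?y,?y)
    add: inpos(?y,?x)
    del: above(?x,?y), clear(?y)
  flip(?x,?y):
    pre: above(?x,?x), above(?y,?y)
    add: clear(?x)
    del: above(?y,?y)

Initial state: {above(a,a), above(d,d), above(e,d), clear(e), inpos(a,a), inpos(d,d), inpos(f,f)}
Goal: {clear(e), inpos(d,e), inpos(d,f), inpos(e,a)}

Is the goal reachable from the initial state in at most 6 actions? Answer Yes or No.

1. step(a,e)  →  {above(a,a), above(d,d), above(e,d), clear(e), holds(e), inpos(d,d), inpos(e,a), inpos(f,f)}
2. step(f,d)  →  {above(a,a), above(d,d), above(e,d), clear(e), holds(d), holds(e), inpos(d,d), inpos(d,f), inpos(e,a)}
3. flip(d,a)  →  {above(d,d), above(e,d), clear(d), clear(e), holds(d), holds(e), inpos(d,d), inpos(d,f), inpos(e,a)}
4. push(e,d)  →  {above(d,d), clear(e), holds(d), holds(e), inpos(d,d), inpos(d,e), inpos(d,f), inpos(e,a)}
optimal plan length = 4; 4 ≤ 6

Yes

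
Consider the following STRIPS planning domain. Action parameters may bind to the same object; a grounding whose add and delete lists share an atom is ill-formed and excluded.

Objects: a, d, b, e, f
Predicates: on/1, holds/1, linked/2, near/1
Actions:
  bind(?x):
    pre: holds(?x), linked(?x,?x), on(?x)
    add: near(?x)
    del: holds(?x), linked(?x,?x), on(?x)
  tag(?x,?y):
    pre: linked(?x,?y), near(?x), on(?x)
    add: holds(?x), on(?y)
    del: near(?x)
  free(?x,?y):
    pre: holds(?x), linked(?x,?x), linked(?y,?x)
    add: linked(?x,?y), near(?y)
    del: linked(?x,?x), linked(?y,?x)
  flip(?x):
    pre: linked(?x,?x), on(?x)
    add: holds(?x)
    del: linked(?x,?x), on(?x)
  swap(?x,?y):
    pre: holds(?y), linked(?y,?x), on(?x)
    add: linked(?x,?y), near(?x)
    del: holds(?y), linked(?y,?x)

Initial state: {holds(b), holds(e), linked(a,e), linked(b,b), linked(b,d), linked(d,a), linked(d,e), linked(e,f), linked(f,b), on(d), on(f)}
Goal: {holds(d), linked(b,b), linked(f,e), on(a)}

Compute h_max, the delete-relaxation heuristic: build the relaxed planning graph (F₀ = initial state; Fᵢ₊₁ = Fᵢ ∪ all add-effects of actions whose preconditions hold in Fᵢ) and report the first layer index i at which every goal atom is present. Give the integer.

2

F0 = init (11 atoms)
F1 = F0 ∪ {linked(b,f), linked(d,b), linked(f,e), near(d), near(f)}  (16 atoms)
F2 = F1 ∪ {holds(d), holds(f), on(a), on(b), on(e)}  (21 atoms)
goal ⊆ F2  ⇒  h_max = 2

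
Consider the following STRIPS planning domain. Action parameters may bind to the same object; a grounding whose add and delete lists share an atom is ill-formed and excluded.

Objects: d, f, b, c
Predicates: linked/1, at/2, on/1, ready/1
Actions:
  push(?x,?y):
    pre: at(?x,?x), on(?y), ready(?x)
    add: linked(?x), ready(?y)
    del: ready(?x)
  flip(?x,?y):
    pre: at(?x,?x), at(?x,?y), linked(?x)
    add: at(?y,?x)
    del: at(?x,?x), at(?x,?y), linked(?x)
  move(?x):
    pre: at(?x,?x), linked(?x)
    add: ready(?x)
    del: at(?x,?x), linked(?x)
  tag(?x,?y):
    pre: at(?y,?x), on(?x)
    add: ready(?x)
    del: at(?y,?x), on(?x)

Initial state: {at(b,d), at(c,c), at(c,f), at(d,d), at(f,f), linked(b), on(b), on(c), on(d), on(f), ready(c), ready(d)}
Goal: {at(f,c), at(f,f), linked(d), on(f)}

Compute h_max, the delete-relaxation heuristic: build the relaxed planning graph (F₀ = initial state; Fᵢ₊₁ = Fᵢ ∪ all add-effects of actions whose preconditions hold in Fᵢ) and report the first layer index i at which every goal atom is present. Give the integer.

2

F0 = init (12 atoms)
F1 = F0 ∪ {linked(c), linked(d), ready(b), ready(f)}  (16 atoms)
F2 = F1 ∪ {at(f,c), linked(f)}  (18 atoms)
goal ⊆ F2  ⇒  h_max = 2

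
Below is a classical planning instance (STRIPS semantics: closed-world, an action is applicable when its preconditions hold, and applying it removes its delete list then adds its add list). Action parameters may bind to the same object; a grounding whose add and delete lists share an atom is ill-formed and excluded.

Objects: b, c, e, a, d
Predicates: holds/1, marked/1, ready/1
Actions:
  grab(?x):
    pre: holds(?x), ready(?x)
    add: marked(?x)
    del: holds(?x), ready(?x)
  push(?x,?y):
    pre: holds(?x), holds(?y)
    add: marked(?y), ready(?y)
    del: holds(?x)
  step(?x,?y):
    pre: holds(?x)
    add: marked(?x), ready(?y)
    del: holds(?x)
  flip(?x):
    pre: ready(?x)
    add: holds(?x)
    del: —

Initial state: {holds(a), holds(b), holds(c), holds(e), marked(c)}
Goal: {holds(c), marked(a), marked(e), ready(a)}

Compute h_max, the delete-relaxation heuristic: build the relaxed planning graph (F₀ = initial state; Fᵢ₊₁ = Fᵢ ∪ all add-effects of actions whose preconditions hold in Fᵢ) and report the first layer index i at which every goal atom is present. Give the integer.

F0 = init (5 atoms)
F1 = F0 ∪ {marked(a), marked(b), marked(e), ready(a), ready(b), ready(c), ready(d), ready(e)}  (13 atoms)
goal ⊆ F1  ⇒  h_max = 1

1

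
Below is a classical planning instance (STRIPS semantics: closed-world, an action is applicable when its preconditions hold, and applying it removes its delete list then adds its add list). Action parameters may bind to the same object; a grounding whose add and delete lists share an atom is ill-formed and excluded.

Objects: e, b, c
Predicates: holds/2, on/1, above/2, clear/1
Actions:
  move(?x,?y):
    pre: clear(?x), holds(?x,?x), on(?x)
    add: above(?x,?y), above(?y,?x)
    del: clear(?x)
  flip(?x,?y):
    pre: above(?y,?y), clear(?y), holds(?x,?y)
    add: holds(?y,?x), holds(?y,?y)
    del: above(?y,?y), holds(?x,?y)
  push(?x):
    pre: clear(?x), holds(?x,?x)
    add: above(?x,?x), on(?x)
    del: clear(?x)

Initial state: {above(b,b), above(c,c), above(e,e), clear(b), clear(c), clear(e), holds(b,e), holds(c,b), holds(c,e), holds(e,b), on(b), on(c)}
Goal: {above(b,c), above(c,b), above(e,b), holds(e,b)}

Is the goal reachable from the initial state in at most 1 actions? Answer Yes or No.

1. flip(c,b)  →  {above(c,c), above(e,e), clear(b), clear(c), clear(e), holds(b,b), holds(b,c), holds(b,e), holds(c,e), holds(e,b), on(b), on(c)}
2. move(b,e)  →  {above(b,e), above(c,c), above(e,b), above(e,e), clear(c), clear(e), holds(b,b), holds(b,c), holds(b,e), holds(c,e), holds(e,b), on(b), on(c)}
3. flip(b,c)  →  {above(b,e), above(e,b), above(e,e), clear(c), clear(e), holds(b,b), holds(b,e), holds(c,b), holds(c,c), holds(c,e), holds(e,b), on(b), on(c)}
4. move(c,b)  →  {above(b,c), above(b,e), above(c,b), above(e,b), above(e,e), clear(e), holds(b,b), holds(b,e), holds(c,b), holds(c,c), holds(c,e), holds(e,b), on(b), on(c)}
optimal plan length = 4; 4 > 1

No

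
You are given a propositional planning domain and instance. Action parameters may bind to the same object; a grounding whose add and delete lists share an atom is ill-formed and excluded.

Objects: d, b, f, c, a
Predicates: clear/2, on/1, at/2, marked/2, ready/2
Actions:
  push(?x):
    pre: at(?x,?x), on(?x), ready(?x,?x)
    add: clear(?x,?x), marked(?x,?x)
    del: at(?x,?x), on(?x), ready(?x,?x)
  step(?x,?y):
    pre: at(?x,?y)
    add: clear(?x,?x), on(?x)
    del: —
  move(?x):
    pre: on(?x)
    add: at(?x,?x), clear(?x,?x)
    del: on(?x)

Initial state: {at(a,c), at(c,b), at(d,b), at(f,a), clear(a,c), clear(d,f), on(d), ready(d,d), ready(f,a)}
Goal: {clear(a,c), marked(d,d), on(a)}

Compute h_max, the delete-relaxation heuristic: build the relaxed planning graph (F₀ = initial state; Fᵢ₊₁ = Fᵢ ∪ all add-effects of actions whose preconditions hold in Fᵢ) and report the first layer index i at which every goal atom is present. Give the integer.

2

F0 = init (9 atoms)
F1 = F0 ∪ {at(d,d), clear(a,a), clear(c,c), clear(d,d), clear(f,f), on(a), on(c), on(f)}  (17 atoms)
F2 = F1 ∪ {at(a,a), at(c,c), at(f,f), marked(d,d)}  (21 atoms)
goal ⊆ F2  ⇒  h_max = 2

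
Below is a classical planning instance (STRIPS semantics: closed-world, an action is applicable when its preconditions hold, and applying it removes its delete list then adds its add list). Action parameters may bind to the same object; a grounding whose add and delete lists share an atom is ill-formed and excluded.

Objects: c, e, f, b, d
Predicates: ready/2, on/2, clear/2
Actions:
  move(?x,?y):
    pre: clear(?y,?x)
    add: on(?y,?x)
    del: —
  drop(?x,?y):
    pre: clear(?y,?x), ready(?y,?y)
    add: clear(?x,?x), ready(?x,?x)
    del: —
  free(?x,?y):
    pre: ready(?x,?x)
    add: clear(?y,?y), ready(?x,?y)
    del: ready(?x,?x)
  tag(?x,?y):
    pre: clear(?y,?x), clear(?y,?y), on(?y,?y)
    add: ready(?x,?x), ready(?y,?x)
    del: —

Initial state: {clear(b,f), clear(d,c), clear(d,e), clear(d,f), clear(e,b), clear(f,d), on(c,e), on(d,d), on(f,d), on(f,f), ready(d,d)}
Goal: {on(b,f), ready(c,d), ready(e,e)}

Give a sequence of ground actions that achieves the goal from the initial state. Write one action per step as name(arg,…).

move(f,b); drop(c,d); drop(e,d); free(c,d)

1. move(f,b)  →  {clear(b,f), clear(d,c), clear(d,e), clear(d,f), clear(e,b), clear(f,d), on(b,f), on(c,e), on(d,d), on(f,d), on(f,f), ready(d,d)}
2. drop(c,d)  →  {clear(b,f), clear(c,c), clear(d,c), clear(d,e), clear(d,f), clear(e,b), clear(f,d), on(b,f), on(c,e), on(d,d), on(f,d), on(f,f), ready(c,c), ready(d,d)}
3. drop(e,d)  →  {clear(b,f), clear(c,c), clear(d,c), clear(d,e), clear(d,f), clear(e,b), clear(e,e), clear(f,d), on(b,f), on(c,e), on(d,d), on(f,d), on(f,f), ready(c,c), ready(d,d), ready(e,e)}
4. free(c,d)  →  {clear(b,f), clear(c,c), clear(d,c), clear(d,d), clear(d,e), clear(d,f), clear(e,b), clear(e,e), clear(f,d), on(b,f), on(c,e), on(d,d), on(f,d), on(f,f), ready(c,d), ready(d,d), ready(e,e)}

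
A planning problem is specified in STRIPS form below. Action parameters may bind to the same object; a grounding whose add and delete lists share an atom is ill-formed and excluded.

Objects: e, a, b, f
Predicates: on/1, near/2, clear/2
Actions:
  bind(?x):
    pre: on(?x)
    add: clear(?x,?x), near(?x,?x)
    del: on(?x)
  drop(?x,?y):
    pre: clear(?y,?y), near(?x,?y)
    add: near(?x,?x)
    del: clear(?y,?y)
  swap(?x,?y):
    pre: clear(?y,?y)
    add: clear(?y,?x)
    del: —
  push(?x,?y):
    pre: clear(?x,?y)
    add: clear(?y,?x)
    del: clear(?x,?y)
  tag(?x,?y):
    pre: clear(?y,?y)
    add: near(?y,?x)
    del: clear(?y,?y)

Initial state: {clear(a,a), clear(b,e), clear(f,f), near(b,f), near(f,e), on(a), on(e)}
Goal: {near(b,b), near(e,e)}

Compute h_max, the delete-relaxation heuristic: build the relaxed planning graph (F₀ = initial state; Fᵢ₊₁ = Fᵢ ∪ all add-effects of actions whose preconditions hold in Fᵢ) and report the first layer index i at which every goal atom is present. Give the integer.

F0 = init (7 atoms)
F1 = F0 ∪ {clear(a,b), clear(a,e), clear(a,f), clear(e,b), clear(e,e), clear(f,a), clear(f,b), clear(f,e), near(a,a), near(a,b), near(a,e), near(a,f), near(b,b), near(e,e), near(f,a), near(f,b), near(f,f)}  (24 atoms)
goal ⊆ F1  ⇒  h_max = 1

1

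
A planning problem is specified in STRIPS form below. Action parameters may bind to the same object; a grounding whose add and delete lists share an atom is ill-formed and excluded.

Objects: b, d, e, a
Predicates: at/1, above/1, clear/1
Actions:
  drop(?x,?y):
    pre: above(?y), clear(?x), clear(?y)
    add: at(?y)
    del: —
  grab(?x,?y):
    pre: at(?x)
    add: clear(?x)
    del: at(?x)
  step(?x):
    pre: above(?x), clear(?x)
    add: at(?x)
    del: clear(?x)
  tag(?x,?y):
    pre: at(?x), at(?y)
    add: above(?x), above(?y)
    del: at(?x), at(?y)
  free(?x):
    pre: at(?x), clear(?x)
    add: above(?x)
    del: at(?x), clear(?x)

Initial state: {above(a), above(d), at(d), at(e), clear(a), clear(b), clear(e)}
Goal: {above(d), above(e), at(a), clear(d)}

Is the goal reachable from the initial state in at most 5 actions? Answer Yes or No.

1. drop(b,a)  →  {above(a), above(d), at(a), at(d), at(e), clear(a), clear(b), clear(e)}
2. grab(d,b)  →  {above(a), above(d), at(a), at(e), clear(a), clear(b), clear(d), clear(e)}
3. tag(e,e)  →  {above(a), above(d), above(e), at(a), clear(a), clear(b), clear(d), clear(e)}
optimal plan length = 3; 3 ≤ 5

Yes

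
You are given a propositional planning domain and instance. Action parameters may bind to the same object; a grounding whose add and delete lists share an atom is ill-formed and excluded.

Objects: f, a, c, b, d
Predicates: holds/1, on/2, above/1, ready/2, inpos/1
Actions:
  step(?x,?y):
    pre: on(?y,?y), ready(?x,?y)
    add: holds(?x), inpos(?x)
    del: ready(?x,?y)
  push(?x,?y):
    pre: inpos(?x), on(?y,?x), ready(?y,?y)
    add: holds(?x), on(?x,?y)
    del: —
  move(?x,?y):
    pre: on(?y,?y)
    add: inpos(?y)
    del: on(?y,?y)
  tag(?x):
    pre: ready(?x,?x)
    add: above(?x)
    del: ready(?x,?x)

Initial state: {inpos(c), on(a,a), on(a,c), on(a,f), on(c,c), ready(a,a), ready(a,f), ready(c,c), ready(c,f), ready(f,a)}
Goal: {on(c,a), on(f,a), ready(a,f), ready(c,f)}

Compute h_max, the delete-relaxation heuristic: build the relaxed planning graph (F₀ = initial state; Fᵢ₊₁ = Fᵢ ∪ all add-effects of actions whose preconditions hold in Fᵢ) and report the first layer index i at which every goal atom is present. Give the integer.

F0 = init (10 atoms)
F1 = F0 ∪ {above(a), above(c), holds(a), holds(c), holds(f), inpos(a), inpos(f), on(c,a)}  (18 atoms)
F2 = F1 ∪ {on(f,a)}  (19 atoms)
goal ⊆ F2  ⇒  h_max = 2

2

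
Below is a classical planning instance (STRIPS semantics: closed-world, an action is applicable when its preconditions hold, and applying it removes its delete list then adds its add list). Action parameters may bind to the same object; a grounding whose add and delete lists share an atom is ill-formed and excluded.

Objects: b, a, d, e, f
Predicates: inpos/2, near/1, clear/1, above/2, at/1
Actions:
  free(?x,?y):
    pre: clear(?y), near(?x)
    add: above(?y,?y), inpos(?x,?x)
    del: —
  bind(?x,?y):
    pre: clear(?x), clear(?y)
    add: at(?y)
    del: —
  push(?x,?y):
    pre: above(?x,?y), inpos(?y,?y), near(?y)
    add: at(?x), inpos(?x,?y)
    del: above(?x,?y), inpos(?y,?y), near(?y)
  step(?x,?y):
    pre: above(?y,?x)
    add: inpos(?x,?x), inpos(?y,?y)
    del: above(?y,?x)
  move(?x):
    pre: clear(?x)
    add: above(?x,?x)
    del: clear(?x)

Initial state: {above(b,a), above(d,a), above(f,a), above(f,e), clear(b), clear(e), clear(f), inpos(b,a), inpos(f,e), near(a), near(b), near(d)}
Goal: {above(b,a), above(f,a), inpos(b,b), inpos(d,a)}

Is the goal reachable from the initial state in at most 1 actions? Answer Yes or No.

1. free(b,b)  →  {above(b,a), above(b,b), above(d,a), above(f,a), above(f,e), clear(b), clear(e), clear(f), inpos(b,a), inpos(b,b), inpos(f,e), near(a), near(b), near(d)}
2. free(a,b)  →  {above(b,a), above(b,b), above(d,a), above(f,a), above(f,e), clear(b), clear(e), clear(f), inpos(a,a), inpos(b,a), inpos(b,b), inpos(f,e), near(a), near(b), near(d)}
3. push(d,a)  →  {above(b,a), above(b,b), above(f,a), above(f,e), at(d), clear(b), clear(e), clear(f), inpos(b,a), inpos(b,b), inpos(d,a), inpos(f,e), near(b), near(d)}
optimal plan length = 3; 3 > 1

No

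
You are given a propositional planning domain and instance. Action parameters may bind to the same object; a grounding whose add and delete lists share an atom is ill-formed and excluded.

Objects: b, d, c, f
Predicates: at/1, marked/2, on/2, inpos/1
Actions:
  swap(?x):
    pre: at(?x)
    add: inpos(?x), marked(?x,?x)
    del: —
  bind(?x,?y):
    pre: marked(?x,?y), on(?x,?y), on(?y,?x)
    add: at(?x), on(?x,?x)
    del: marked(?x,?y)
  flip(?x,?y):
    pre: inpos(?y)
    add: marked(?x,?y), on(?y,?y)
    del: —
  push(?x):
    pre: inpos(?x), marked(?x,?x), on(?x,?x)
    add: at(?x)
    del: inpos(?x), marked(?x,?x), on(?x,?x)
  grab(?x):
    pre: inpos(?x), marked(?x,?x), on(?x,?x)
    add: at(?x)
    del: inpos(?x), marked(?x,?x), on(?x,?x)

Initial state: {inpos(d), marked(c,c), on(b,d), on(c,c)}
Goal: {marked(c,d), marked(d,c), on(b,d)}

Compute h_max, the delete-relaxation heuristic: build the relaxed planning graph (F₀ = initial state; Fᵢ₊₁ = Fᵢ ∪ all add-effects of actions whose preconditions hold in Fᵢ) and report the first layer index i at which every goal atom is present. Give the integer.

F0 = init (4 atoms)
F1 = F0 ∪ {at(c), marked(b,d), marked(c,d), marked(d,d), marked(f,d), on(d,d)}  (10 atoms)
F2 = F1 ∪ {at(d), inpos(c)}  (12 atoms)
F3 = F2 ∪ {marked(b,c), marked(d,c), marked(f,c)}  (15 atoms)
goal ⊆ F3  ⇒  h_max = 3

3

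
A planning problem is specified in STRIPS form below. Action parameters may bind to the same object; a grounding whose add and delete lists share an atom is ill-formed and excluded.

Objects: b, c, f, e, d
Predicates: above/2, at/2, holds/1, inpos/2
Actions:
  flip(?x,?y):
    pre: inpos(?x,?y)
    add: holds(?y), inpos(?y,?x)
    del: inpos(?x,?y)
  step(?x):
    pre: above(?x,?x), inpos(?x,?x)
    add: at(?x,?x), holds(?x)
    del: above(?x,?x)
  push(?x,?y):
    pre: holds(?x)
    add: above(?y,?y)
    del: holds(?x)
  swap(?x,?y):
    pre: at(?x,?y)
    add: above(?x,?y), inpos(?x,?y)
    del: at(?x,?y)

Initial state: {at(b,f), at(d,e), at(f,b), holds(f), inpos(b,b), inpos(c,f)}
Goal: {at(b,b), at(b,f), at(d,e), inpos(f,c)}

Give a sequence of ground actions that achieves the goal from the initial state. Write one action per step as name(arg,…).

flip(c,f); push(f,b); step(b)

1. flip(c,f)  →  {at(b,f), at(d,e), at(f,b), holds(f), inpos(b,b), inpos(f,c)}
2. push(f,b)  →  {above(b,b), at(b,f), at(d,e), at(f,b), inpos(b,b), inpos(f,c)}
3. step(b)  →  {at(b,b), at(b,f), at(d,e), at(f,b), holds(b), inpos(b,b), inpos(f,c)}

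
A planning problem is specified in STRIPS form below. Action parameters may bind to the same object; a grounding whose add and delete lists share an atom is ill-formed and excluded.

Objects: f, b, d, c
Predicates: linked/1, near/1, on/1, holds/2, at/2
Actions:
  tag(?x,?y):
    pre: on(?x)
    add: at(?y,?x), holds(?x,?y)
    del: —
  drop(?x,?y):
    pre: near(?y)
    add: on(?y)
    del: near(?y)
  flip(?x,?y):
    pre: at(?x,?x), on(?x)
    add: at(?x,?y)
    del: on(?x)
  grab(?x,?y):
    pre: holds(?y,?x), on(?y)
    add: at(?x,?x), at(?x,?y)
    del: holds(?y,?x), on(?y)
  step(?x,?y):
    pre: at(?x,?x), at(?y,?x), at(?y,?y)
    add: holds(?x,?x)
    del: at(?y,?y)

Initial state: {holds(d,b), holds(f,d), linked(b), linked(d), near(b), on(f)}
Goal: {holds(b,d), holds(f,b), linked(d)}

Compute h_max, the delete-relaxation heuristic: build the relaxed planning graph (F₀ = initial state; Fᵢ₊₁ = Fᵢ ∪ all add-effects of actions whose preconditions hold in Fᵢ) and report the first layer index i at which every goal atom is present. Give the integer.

2

F0 = init (6 atoms)
F1 = F0 ∪ {at(b,f), at(c,f), at(d,d), at(d,f), at(f,f), holds(f,b), holds(f,c), holds(f,f), on(b)}  (15 atoms)
F2 = F1 ∪ {at(b,b), at(c,b), at(c,c), at(d,b), at(f,b), at(f,c), at(f,d), holds(b,b), holds(b,c), holds(b,d), holds(b,f), holds(d,d)}  (27 atoms)
goal ⊆ F2  ⇒  h_max = 2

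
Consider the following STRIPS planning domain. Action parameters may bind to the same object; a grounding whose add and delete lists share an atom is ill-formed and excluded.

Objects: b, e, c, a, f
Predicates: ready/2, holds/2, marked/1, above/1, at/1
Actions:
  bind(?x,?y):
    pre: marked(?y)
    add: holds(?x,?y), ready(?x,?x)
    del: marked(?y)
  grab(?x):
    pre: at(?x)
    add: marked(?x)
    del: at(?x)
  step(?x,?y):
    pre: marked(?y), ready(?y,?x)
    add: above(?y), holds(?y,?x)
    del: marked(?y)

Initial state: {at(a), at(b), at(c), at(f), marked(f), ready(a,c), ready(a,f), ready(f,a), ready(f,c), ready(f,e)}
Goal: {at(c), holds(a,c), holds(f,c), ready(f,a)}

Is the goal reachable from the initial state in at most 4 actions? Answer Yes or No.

1. grab(a)  →  {at(b), at(c), at(f), marked(a), marked(f), ready(a,c), ready(a,f), ready(f,a), ready(f,c), ready(f,e)}
2. step(c,a)  →  {above(a), at(b), at(c), at(f), holds(a,c), marked(f), ready(a,c), ready(a,f), ready(f,a), ready(f,c), ready(f,e)}
3. step(c,f)  →  {above(a), above(f), at(b), at(c), at(f), holds(a,c), holds(f,c), ready(a,c), ready(a,f), ready(f,a), ready(f,c), ready(f,e)}
optimal plan length = 3; 3 ≤ 4

Yes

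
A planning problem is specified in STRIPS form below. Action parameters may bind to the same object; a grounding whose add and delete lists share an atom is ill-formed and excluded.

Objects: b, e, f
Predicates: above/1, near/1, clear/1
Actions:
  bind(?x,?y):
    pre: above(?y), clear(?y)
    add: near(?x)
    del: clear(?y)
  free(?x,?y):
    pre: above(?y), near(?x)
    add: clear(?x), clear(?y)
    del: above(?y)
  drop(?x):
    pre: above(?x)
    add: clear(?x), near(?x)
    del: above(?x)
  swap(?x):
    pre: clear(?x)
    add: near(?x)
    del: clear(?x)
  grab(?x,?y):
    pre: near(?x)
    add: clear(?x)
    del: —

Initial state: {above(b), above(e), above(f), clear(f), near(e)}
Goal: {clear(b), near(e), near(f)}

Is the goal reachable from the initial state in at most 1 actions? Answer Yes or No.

1. bind(f,f)  →  {above(b), above(e), above(f), near(e), near(f)}
2. free(e,b)  →  {above(e), above(f), clear(b), clear(e), near(e), near(f)}
optimal plan length = 2; 2 > 1

No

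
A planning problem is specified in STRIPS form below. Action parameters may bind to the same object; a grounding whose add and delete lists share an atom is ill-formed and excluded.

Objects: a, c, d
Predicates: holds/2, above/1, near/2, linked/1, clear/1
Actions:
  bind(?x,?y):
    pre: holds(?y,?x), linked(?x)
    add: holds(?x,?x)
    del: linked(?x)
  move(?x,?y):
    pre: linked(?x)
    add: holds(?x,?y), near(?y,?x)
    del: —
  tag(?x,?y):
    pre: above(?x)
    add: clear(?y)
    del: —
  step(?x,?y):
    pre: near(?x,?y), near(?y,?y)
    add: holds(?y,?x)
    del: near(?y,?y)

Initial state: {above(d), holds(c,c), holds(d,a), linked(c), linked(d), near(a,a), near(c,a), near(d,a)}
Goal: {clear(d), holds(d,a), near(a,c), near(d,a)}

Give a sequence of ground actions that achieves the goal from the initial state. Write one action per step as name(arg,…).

move(c,a); tag(d,d)

1. move(c,a)  →  {above(d), holds(c,a), holds(c,c), holds(d,a), linked(c), linked(d), near(a,a), near(a,c), near(c,a), near(d,a)}
2. tag(d,d)  →  {above(d), clear(d), holds(c,a), holds(c,c), holds(d,a), linked(c), linked(d), near(a,a), near(a,c), near(c,a), near(d,a)}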